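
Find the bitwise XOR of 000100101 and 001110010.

XOR: 1 when bits differ
  000100101
^ 001110010
-----------
  001010111
Decimal: 37 ^ 114 = 87



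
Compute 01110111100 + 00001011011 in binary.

Add column by column from the right: bit + bit + carry-in; write the sum mod 2, carry 1 when the sum is 2 or 3.
carry:  11111110000
        01110111100
+       00001011011
-------------------
       010000010111
(the carry out of the leftmost column, 0, becomes the leading bit)
Decimal check:
  01110111100 = 512 + 256 + 128 + 32 + 16 + 8 + 4 = 956
  00001011011 = 64 + 16 + 8 + 2 + 1 = 91
  956 + 91 = 1047, and 010000010111 = 1024 + 16 + 4 + 2 + 1 = 1047 ✓



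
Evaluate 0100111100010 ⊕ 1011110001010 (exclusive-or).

XOR: 1 when bits differ
  0100111100010
^ 1011110001010
---------------
  1111001101000
Decimal: 2530 ^ 6026 = 7784



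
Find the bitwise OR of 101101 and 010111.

OR: 1 when either bit is 1
  101101
| 010111
--------
  111111
Decimal: 45 | 23 = 63



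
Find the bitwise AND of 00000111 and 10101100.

AND: 1 only when both bits are 1
  00000111
& 10101100
----------
  00000100
Decimal: 7 & 172 = 4



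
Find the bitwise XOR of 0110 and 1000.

XOR: 1 when bits differ
  0110
^ 1000
------
  1110
Decimal: 6 ^ 8 = 14



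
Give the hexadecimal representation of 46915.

Using repeated division by 16 (digits 10–15 are A–F):
46915 ÷ 16 = 2932 remainder 3
2932 ÷ 16 = 183 remainder 4
183 ÷ 16 = 11 remainder 7
11 ÷ 16 = 0 remainder 11 (B)
Reading remainders bottom to top: B743



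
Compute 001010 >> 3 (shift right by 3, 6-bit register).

Original: 001010 (decimal 10)
Shift right by 3 positions
Drop the 3 low bits; fill with zeros on the left
Result: 000001 (decimal 1)
Equivalent: 10 >> 3 = 10 ÷ 2^3 = 1



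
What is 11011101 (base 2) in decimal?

Sum of powers of 2 for each 1-bit:
2^0 + 2^2 + 2^3 + 2^4 + 2^6 + 2^7
= 1 + 4 + 8 + 16 + 64 + 128
= 221



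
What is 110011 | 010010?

OR: 1 when either bit is 1
  110011
| 010010
--------
  110011
Decimal: 51 | 18 = 51



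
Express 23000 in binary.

Using repeated division by 2:
23000 ÷ 2 = 11500 remainder 0
11500 ÷ 2 = 5750 remainder 0
5750 ÷ 2 = 2875 remainder 0
2875 ÷ 2 = 1437 remainder 1
1437 ÷ 2 = 718 remainder 1
718 ÷ 2 = 359 remainder 0
359 ÷ 2 = 179 remainder 1
179 ÷ 2 = 89 remainder 1
89 ÷ 2 = 44 remainder 1
44 ÷ 2 = 22 remainder 0
22 ÷ 2 = 11 remainder 0
11 ÷ 2 = 5 remainder 1
5 ÷ 2 = 2 remainder 1
2 ÷ 2 = 1 remainder 0
1 ÷ 2 = 0 remainder 1
Reading remainders bottom to top: 101100111011000



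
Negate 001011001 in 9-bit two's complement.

Original: 001011001
Step 1 - Invert all bits: 110100110
Step 2 - Add 1: 110100111
Verification: 001011001 + 110100111 = 1000000000; discarding the end carry (carry out of the top bit) leaves the 9-bit value 000000000, as required for x + (-x)



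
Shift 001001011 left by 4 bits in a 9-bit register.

Original: 001001011 (decimal 75)
Shift left by 4 positions
Append 4 zeros on the right and drop the 4 high bits that overflow the 9-bit width
Result: 010110000 (decimal 176)
Equivalent: 75 << 4 = 75 × 2^4 = 1200, truncated to 9 bits = 176



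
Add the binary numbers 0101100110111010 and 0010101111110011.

Add column by column from the right: bit + bit + carry-in; write the sum mod 2, carry 1 when the sum is 2 or 3.
carry:  1111011111100100
        0101100110111010
+       0010101111110011
------------------------
       01000010110101101
(the carry out of the leftmost column, 0, becomes the leading bit)
Decimal check:
  0101100110111010 = 16384 + 4096 + 2048 + 256 + 128 + 32 + 16 + 8 + 2 = 22970
  0010101111110011 = 8192 + 2048 + 512 + 256 + 128 + 64 + 32 + 16 + 2 + 1 = 11251
  22970 + 11251 = 34221, and 01000010110101101 = 32768 + 1024 + 256 + 128 + 32 + 8 + 4 + 1 = 34221 ✓



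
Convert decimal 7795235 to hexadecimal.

Using repeated division by 16 (digits 10–15 are A–F):
7795235 ÷ 16 = 487202 remainder 3
487202 ÷ 16 = 30450 remainder 2
30450 ÷ 16 = 1903 remainder 2
1903 ÷ 16 = 118 remainder 15 (F)
118 ÷ 16 = 7 remainder 6
7 ÷ 16 = 0 remainder 7
Reading remainders bottom to top: 76F223



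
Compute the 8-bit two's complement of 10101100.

Original (sign bit 1, negative): 10101100
Step 1 - Invert all bits: 01010011
Step 2 - Add 1: 01010100
Verification: 10101100 + 01010100 = 100000000; discarding the end carry (carry out of the top bit) leaves the 8-bit value 00000000, as required for x + (-x)



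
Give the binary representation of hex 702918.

Convert each hex digit to 4 bits:
  7 = 0111
  0 = 0000
  2 = 0010
  9 = 1001
  1 = 0001
  8 = 1000
Concatenate: 011100000010100100011000



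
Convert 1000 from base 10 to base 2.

Using repeated division by 2:
1000 ÷ 2 = 500 remainder 0
500 ÷ 2 = 250 remainder 0
250 ÷ 2 = 125 remainder 0
125 ÷ 2 = 62 remainder 1
62 ÷ 2 = 31 remainder 0
31 ÷ 2 = 15 remainder 1
15 ÷ 2 = 7 remainder 1
7 ÷ 2 = 3 remainder 1
3 ÷ 2 = 1 remainder 1
1 ÷ 2 = 0 remainder 1
Reading remainders bottom to top: 1111101000



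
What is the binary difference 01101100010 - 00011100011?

Method 1 - Direct subtraction (column by column from the right: bit − bit − borrow-in; if negative, add 2 and borrow 1 from the next column):
borrow: 00111111110
        01101100010
-       00011100011
-------------------
        01001111111

Method 2 - Add two's complement:
Two's complement of 00011100011: invert → 11100011100, add 1 → 11100011101
  01101100010
+ 11100011101
-------------
 101001111111  (end carry out of the top bit = 1)
Discarding the end carry: 01001111111
Decimal check:
  01101100010 = 512 + 256 + 64 + 32 + 2 = 866
  00011100011 = 128 + 64 + 32 + 2 + 1 = 227
  866 - 227 = 639, and 01001111111 = 512 + 64 + 32 + 16 + 8 + 4 + 2 + 1 = 639 ✓



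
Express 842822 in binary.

Using repeated division by 2:
842822 ÷ 2 = 421411 remainder 0
421411 ÷ 2 = 210705 remainder 1
210705 ÷ 2 = 105352 remainder 1
105352 ÷ 2 = 52676 remainder 0
52676 ÷ 2 = 26338 remainder 0
26338 ÷ 2 = 13169 remainder 0
13169 ÷ 2 = 6584 remainder 1
6584 ÷ 2 = 3292 remainder 0
3292 ÷ 2 = 1646 remainder 0
1646 ÷ 2 = 823 remainder 0
823 ÷ 2 = 411 remainder 1
411 ÷ 2 = 205 remainder 1
205 ÷ 2 = 102 remainder 1
102 ÷ 2 = 51 remainder 0
51 ÷ 2 = 25 remainder 1
25 ÷ 2 = 12 remainder 1
12 ÷ 2 = 6 remainder 0
6 ÷ 2 = 3 remainder 0
3 ÷ 2 = 1 remainder 1
1 ÷ 2 = 0 remainder 1
Reading remainders bottom to top: 11001101110001000110



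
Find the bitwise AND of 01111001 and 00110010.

AND: 1 only when both bits are 1
  01111001
& 00110010
----------
  00110000
Decimal: 121 & 50 = 48



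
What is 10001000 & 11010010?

AND: 1 only when both bits are 1
  10001000
& 11010010
----------
  10000000
Decimal: 136 & 210 = 128



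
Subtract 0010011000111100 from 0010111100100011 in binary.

Method 1 - Direct subtraction (column by column from the right: bit − bit − borrow-in; if negative, add 2 and borrow 1 from the next column):
borrow: 0000000111111000
        0010111100100011
-       0010011000111100
------------------------
        0000100011100111

Method 2 - Add two's complement:
Two's complement of 0010011000111100: invert → 1101100111000011, add 1 → 1101100111000100
  0010111100100011
+ 1101100111000100
------------------
 10000100011100111  (end carry out of the top bit = 1)
Discarding the end carry: 0000100011100111
Decimal check:
  0010111100100011 = 8192 + 2048 + 1024 + 512 + 256 + 32 + 2 + 1 = 12067
  0010011000111100 = 8192 + 1024 + 512 + 32 + 16 + 8 + 4 = 9788
  12067 - 9788 = 2279, and 0000100011100111 = 2048 + 128 + 64 + 32 + 4 + 2 + 1 = 2279 ✓



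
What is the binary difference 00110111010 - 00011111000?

Method 1 - Direct subtraction (column by column from the right: bit − bit − borrow-in; if negative, add 2 and borrow 1 from the next column):
borrow: 00110000000
        00110111010
-       00011111000
-------------------
        00011000010

Method 2 - Add two's complement:
Two's complement of 00011111000: invert → 11100000111, add 1 → 11100001000
  00110111010
+ 11100001000
-------------
 100011000010  (end carry out of the top bit = 1)
Discarding the end carry: 00011000010
Decimal check:
  00110111010 = 256 + 128 + 32 + 16 + 8 + 2 = 442
  00011111000 = 128 + 64 + 32 + 16 + 8 = 248
  442 - 248 = 194, and 00011000010 = 128 + 64 + 2 = 194 ✓



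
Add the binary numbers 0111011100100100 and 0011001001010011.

Add column by column from the right: bit + bit + carry-in; write the sum mod 2, carry 1 when the sum is 2 or 3.
carry:  1110110000000000
        0111011100100100
+       0011001001010011
------------------------
       01010100101110111
(the carry out of the leftmost column, 0, becomes the leading bit)
Decimal check:
  0111011100100100 = 16384 + 8192 + 4096 + 1024 + 512 + 256 + 32 + 4 = 30500
  0011001001010011 = 8192 + 4096 + 512 + 64 + 16 + 2 + 1 = 12883
  30500 + 12883 = 43383, and 01010100101110111 = 32768 + 8192 + 2048 + 256 + 64 + 32 + 16 + 4 + 2 + 1 = 43383 ✓



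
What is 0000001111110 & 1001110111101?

AND: 1 only when both bits are 1
  0000001111110
& 1001110111101
---------------
  0000000111100
Decimal: 126 & 5053 = 60



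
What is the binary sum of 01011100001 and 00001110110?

Add column by column from the right: bit + bit + carry-in; write the sum mod 2, carry 1 when the sum is 2 or 3.
carry:  00111000000
        01011100001
+       00001110110
-------------------
       001101010111
(the carry out of the leftmost column, 0, becomes the leading bit)
Decimal check:
  01011100001 = 512 + 128 + 64 + 32 + 1 = 737
  00001110110 = 64 + 32 + 16 + 4 + 2 = 118
  737 + 118 = 855, and 001101010111 = 512 + 256 + 64 + 16 + 4 + 2 + 1 = 855 ✓



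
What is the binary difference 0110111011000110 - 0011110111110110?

Method 1 - Direct subtraction (column by column from the right: bit − bit − borrow-in; if negative, add 2 and borrow 1 from the next column):
borrow: 0110001111100000
        0110111011000110
-       0011110111110110
------------------------
        0011000011010000

Method 2 - Add two's complement:
Two's complement of 0011110111110110: invert → 1100001000001001, add 1 → 1100001000001010
  0110111011000110
+ 1100001000001010
------------------
 10011000011010000  (end carry out of the top bit = 1)
Discarding the end carry: 0011000011010000
Decimal check:
  0110111011000110 = 16384 + 8192 + 2048 + 1024 + 512 + 128 + 64 + 4 + 2 = 28358
  0011110111110110 = 8192 + 4096 + 2048 + 1024 + 256 + 128 + 64 + 32 + 16 + 4 + 2 = 15862
  28358 - 15862 = 12496, and 0011000011010000 = 8192 + 4096 + 128 + 64 + 16 = 12496 ✓



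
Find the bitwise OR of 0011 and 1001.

OR: 1 when either bit is 1
  0011
| 1001
------
  1011
Decimal: 3 | 9 = 11



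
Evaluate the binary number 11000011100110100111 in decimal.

Sum of powers of 2 for each 1-bit:
2^0 + 2^1 + 2^2 + 2^5 + 2^7 + 2^8 + 2^11 + 2^12 + 2^13 + 2^18 + 2^19
= 1 + 2 + 4 + 32 + 128 + 256 + 2048 + 4096 + 8192 + 262144 + 524288
= 801191



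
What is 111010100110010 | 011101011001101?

OR: 1 when either bit is 1
  111010100110010
| 011101011001101
-----------------
  111111111111111
Decimal: 30002 | 15053 = 32767



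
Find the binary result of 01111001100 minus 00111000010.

Method 1 - Direct subtraction (column by column from the right: bit − bit − borrow-in; if negative, add 2 and borrow 1 from the next column):
borrow: 00000000100
        01111001100
-       00111000010
-------------------
        01000001010

Method 2 - Add two's complement:
Two's complement of 00111000010: invert → 11000111101, add 1 → 11000111110
  01111001100
+ 11000111110
-------------
 101000001010  (end carry out of the top bit = 1)
Discarding the end carry: 01000001010
Decimal check:
  01111001100 = 512 + 256 + 128 + 64 + 8 + 4 = 972
  00111000010 = 256 + 128 + 64 + 2 = 450
  972 - 450 = 522, and 01000001010 = 512 + 8 + 2 = 522 ✓



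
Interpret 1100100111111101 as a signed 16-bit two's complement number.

Binary: 1100100111111101
Sign bit: 1 (negative)
Invert: 0011011000000010
Add 1:  0011011000000011
Magnitude: 0011011000000011 = 8192 + 4096 + 1024 + 512 + 2 + 1 = 13827
Value: -13827



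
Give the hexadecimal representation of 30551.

Using repeated division by 16 (digits 10–15 are A–F):
30551 ÷ 16 = 1909 remainder 7
1909 ÷ 16 = 119 remainder 5
119 ÷ 16 = 7 remainder 7
7 ÷ 16 = 0 remainder 7
Reading remainders bottom to top: 7757



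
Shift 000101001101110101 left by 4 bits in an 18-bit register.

Original: 000101001101110101 (decimal 21365)
Shift left by 4 positions
Append 4 zeros on the right and drop the 4 high bits that overflow the 18-bit width
Result: 010011011101010000 (decimal 79696)
Equivalent: 21365 << 4 = 21365 × 2^4 = 341840, truncated to 18 bits = 79696



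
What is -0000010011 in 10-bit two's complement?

Original: 0000010011
Step 1 - Invert all bits: 1111101100
Step 2 - Add 1: 1111101101
Verification: 0000010011 + 1111101101 = 10000000000; discarding the end carry (carry out of the top bit) leaves the 10-bit value 0000000000, as required for x + (-x)



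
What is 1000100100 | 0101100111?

OR: 1 when either bit is 1
  1000100100
| 0101100111
------------
  1101100111
Decimal: 548 | 359 = 871



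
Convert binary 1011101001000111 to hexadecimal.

Group into 4-bit nibbles from right:
  1011 = B
  1010 = A
  0100 = 4
  0111 = 7
Result: BA47



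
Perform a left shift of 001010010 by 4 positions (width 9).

Original: 001010010 (decimal 82)
Shift left by 4 positions
Append 4 zeros on the right and drop the 4 high bits that overflow the 9-bit width
Result: 100100000 (decimal 288)
Equivalent: 82 << 4 = 82 × 2^4 = 1312, truncated to 9 bits = 288



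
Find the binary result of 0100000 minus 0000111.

Method 1 - Direct subtraction (column by column from the right: bit − bit − borrow-in; if negative, add 2 and borrow 1 from the next column):
borrow: 0111110
        0100000
-       0000111
---------------
        0011001

Method 2 - Add two's complement:
Two's complement of 0000111: invert → 1111000, add 1 → 1111001
  0100000
+ 1111001
---------
 10011001  (end carry out of the top bit = 1)
Discarding the end carry: 0011001
Decimal check:
  0100000 = 32
  0000111 = 4 + 2 + 1 = 7
  32 - 7 = 25, and 0011001 = 16 + 8 + 1 = 25 ✓



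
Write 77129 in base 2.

Using repeated division by 2:
77129 ÷ 2 = 38564 remainder 1
38564 ÷ 2 = 19282 remainder 0
19282 ÷ 2 = 9641 remainder 0
9641 ÷ 2 = 4820 remainder 1
4820 ÷ 2 = 2410 remainder 0
2410 ÷ 2 = 1205 remainder 0
1205 ÷ 2 = 602 remainder 1
602 ÷ 2 = 301 remainder 0
301 ÷ 2 = 150 remainder 1
150 ÷ 2 = 75 remainder 0
75 ÷ 2 = 37 remainder 1
37 ÷ 2 = 18 remainder 1
18 ÷ 2 = 9 remainder 0
9 ÷ 2 = 4 remainder 1
4 ÷ 2 = 2 remainder 0
2 ÷ 2 = 1 remainder 0
1 ÷ 2 = 0 remainder 1
Reading remainders bottom to top: 10010110101001001



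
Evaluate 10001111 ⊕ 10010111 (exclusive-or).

XOR: 1 when bits differ
  10001111
^ 10010111
----------
  00011000
Decimal: 143 ^ 151 = 24



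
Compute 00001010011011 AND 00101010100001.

AND: 1 only when both bits are 1
  00001010011011
& 00101010100001
----------------
  00001010000001
Decimal: 667 & 2721 = 641



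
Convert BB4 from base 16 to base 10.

Expand by place value (powers of 16):
Digit values: B = 11
BB4 = 11 × 16^2 + 11 × 16^1 + 4 × 16^0
= 11 × 256 + 11 × 16 + 4 × 1
= 2816 + 176 + 4
= 2996



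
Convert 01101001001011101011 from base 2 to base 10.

Sum of powers of 2 for each 1-bit:
2^0 + 2^1 + 2^3 + 2^5 + 2^6 + 2^7 + 2^9 + 2^12 + 2^15 + 2^17 + 2^18
= 1 + 2 + 8 + 32 + 64 + 128 + 512 + 4096 + 32768 + 131072 + 262144
= 430827



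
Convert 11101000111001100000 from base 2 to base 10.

Sum of powers of 2 for each 1-bit:
2^5 + 2^6 + 2^9 + 2^10 + 2^11 + 2^15 + 2^17 + 2^18 + 2^19
= 32 + 64 + 512 + 1024 + 2048 + 32768 + 131072 + 262144 + 524288
= 953952



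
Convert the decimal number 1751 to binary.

Using repeated division by 2:
1751 ÷ 2 = 875 remainder 1
875 ÷ 2 = 437 remainder 1
437 ÷ 2 = 218 remainder 1
218 ÷ 2 = 109 remainder 0
109 ÷ 2 = 54 remainder 1
54 ÷ 2 = 27 remainder 0
27 ÷ 2 = 13 remainder 1
13 ÷ 2 = 6 remainder 1
6 ÷ 2 = 3 remainder 0
3 ÷ 2 = 1 remainder 1
1 ÷ 2 = 0 remainder 1
Reading remainders bottom to top: 11011010111



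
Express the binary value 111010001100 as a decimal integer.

Sum of powers of 2 for each 1-bit:
2^2 + 2^3 + 2^7 + 2^9 + 2^10 + 2^11
= 4 + 8 + 128 + 512 + 1024 + 2048
= 3724



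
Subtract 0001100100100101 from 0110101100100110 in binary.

Method 1 - Direct subtraction (column by column from the right: bit − bit − borrow-in; if negative, add 2 and borrow 1 from the next column):
borrow: 0010000000000010
        0110101100100110
-       0001100100100101
------------------------
        0101001000000001

Method 2 - Add two's complement:
Two's complement of 0001100100100101: invert → 1110011011011010, add 1 → 1110011011011011
  0110101100100110
+ 1110011011011011
------------------
 10101001000000001  (end carry out of the top bit = 1)
Discarding the end carry: 0101001000000001
Decimal check:
  0110101100100110 = 16384 + 8192 + 2048 + 512 + 256 + 32 + 4 + 2 = 27430
  0001100100100101 = 4096 + 2048 + 256 + 32 + 4 + 1 = 6437
  27430 - 6437 = 20993, and 0101001000000001 = 16384 + 4096 + 512 + 1 = 20993 ✓



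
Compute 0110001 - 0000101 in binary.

Method 1 - Direct subtraction (column by column from the right: bit − bit − borrow-in; if negative, add 2 and borrow 1 from the next column):
borrow: 0011000
        0110001
-       0000101
---------------
        0101100

Method 2 - Add two's complement:
Two's complement of 0000101: invert → 1111010, add 1 → 1111011
  0110001
+ 1111011
---------
 10101100  (end carry out of the top bit = 1)
Discarding the end carry: 0101100
Decimal check:
  0110001 = 32 + 16 + 1 = 49
  0000101 = 4 + 1 = 5
  49 - 5 = 44, and 0101100 = 32 + 8 + 4 = 44 ✓



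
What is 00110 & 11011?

AND: 1 only when both bits are 1
  00110
& 11011
-------
  00010
Decimal: 6 & 27 = 2



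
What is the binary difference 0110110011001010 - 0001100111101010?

Method 1 - Direct subtraction (column by column from the right: bit − bit − borrow-in; if negative, add 2 and borrow 1 from the next column):
borrow: 0010011111000000
        0110110011001010
-       0001100111101010
------------------------
        0101001011100000

Method 2 - Add two's complement:
Two's complement of 0001100111101010: invert → 1110011000010101, add 1 → 1110011000010110
  0110110011001010
+ 1110011000010110
------------------
 10101001011100000  (end carry out of the top bit = 1)
Discarding the end carry: 0101001011100000
Decimal check:
  0110110011001010 = 16384 + 8192 + 2048 + 1024 + 128 + 64 + 8 + 2 = 27850
  0001100111101010 = 4096 + 2048 + 256 + 128 + 64 + 32 + 8 + 2 = 6634
  27850 - 6634 = 21216, and 0101001011100000 = 16384 + 4096 + 512 + 128 + 64 + 32 = 21216 ✓



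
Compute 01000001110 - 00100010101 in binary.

Method 1 - Direct subtraction (column by column from the right: bit − bit − borrow-in; if negative, add 2 and borrow 1 from the next column):
borrow: 01111100010
        01000001110
-       00100010101
-------------------
        00011111001

Method 2 - Add two's complement:
Two's complement of 00100010101: invert → 11011101010, add 1 → 11011101011
  01000001110
+ 11011101011
-------------
 100011111001  (end carry out of the top bit = 1)
Discarding the end carry: 00011111001
Decimal check:
  01000001110 = 512 + 8 + 4 + 2 = 526
  00100010101 = 256 + 16 + 4 + 1 = 277
  526 - 277 = 249, and 00011111001 = 128 + 64 + 32 + 16 + 8 + 1 = 249 ✓



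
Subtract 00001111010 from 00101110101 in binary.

Method 1 - Direct subtraction (column by column from the right: bit − bit − borrow-in; if negative, add 2 and borrow 1 from the next column):
borrow: 00111110100
        00101110101
-       00001111010
-------------------
        00011111011

Method 2 - Add two's complement:
Two's complement of 00001111010: invert → 11110000101, add 1 → 11110000110
  00101110101
+ 11110000110
-------------
 100011111011  (end carry out of the top bit = 1)
Discarding the end carry: 00011111011
Decimal check:
  00101110101 = 256 + 64 + 32 + 16 + 4 + 1 = 373
  00001111010 = 64 + 32 + 16 + 8 + 2 = 122
  373 - 122 = 251, and 00011111011 = 128 + 64 + 32 + 16 + 8 + 2 + 1 = 251 ✓



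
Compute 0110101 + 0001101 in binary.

Add column by column from the right: bit + bit + carry-in; write the sum mod 2, carry 1 when the sum is 2 or 3.
carry:  1111010
        0110101
+       0001101
---------------
       01000010
(the carry out of the leftmost column, 0, becomes the leading bit)
Decimal check:
  0110101 = 32 + 16 + 4 + 1 = 53
  0001101 = 8 + 4 + 1 = 13
  53 + 13 = 66, and 01000010 = 64 + 2 = 66 ✓



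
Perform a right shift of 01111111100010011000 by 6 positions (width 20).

Original: 01111111100010011000 (decimal 522392)
Shift right by 6 positions
Drop the 6 low bits; fill with zeros on the left
Result: 00000001111111100010 (decimal 8162)
Equivalent: 522392 >> 6 = 522392 ÷ 2^6 = 8162



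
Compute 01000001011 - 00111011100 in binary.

Method 1 - Direct subtraction (column by column from the right: bit − bit − borrow-in; if negative, add 2 and borrow 1 from the next column):
borrow: 01111111000
        01000001011
-       00111011100
-------------------
        00000101111

Method 2 - Add two's complement:
Two's complement of 00111011100: invert → 11000100011, add 1 → 11000100100
  01000001011
+ 11000100100
-------------
 100000101111  (end carry out of the top bit = 1)
Discarding the end carry: 00000101111
Decimal check:
  01000001011 = 512 + 8 + 2 + 1 = 523
  00111011100 = 256 + 128 + 64 + 16 + 8 + 4 = 476
  523 - 476 = 47, and 00000101111 = 32 + 8 + 4 + 2 + 1 = 47 ✓



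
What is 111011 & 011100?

AND: 1 only when both bits are 1
  111011
& 011100
--------
  011000
Decimal: 59 & 28 = 24



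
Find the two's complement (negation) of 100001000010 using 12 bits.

Original (sign bit 1, negative): 100001000010
Step 1 - Invert all bits: 011110111101
Step 2 - Add 1: 011110111110
Verification: 100001000010 + 011110111110 = 1000000000000; discarding the end carry (carry out of the top bit) leaves the 12-bit value 000000000000, as required for x + (-x)



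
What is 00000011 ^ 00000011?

XOR: 1 when bits differ
  00000011
^ 00000011
----------
  00000000
Decimal: 3 ^ 3 = 0



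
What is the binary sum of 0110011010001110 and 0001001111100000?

Add column by column from the right: bit + bit + carry-in; write the sum mod 2, carry 1 when the sum is 2 or 3.
carry:  0000111100000000
        0110011010001110
+       0001001111100000
------------------------
       00111101001101110
(the carry out of the leftmost column, 0, becomes the leading bit)
Decimal check:
  0110011010001110 = 16384 + 8192 + 1024 + 512 + 128 + 8 + 4 + 2 = 26254
  0001001111100000 = 4096 + 512 + 256 + 128 + 64 + 32 = 5088
  26254 + 5088 = 31342, and 00111101001101110 = 16384 + 8192 + 4096 + 2048 + 512 + 64 + 32 + 8 + 4 + 2 = 31342 ✓



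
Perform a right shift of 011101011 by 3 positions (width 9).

Original: 011101011 (decimal 235)
Shift right by 3 positions
Drop the 3 low bits; fill with zeros on the left
Result: 000011101 (decimal 29)
Equivalent: 235 >> 3 = 235 ÷ 2^3 = 29



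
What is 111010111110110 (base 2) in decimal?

Sum of powers of 2 for each 1-bit:
2^1 + 2^2 + 2^4 + 2^5 + 2^6 + 2^7 + 2^8 + 2^10 + 2^12 + 2^13 + 2^14
= 2 + 4 + 16 + 32 + 64 + 128 + 256 + 1024 + 4096 + 8192 + 16384
= 30198



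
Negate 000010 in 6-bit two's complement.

Original: 000010
Step 1 - Invert all bits: 111101
Step 2 - Add 1: 111110
Verification: 000010 + 111110 = 1000000; discarding the end carry (carry out of the top bit) leaves the 6-bit value 000000, as required for x + (-x)



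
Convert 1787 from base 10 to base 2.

Using repeated division by 2:
1787 ÷ 2 = 893 remainder 1
893 ÷ 2 = 446 remainder 1
446 ÷ 2 = 223 remainder 0
223 ÷ 2 = 111 remainder 1
111 ÷ 2 = 55 remainder 1
55 ÷ 2 = 27 remainder 1
27 ÷ 2 = 13 remainder 1
13 ÷ 2 = 6 remainder 1
6 ÷ 2 = 3 remainder 0
3 ÷ 2 = 1 remainder 1
1 ÷ 2 = 0 remainder 1
Reading remainders bottom to top: 11011111011



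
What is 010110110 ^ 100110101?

XOR: 1 when bits differ
  010110110
^ 100110101
-----------
  110000011
Decimal: 182 ^ 309 = 387



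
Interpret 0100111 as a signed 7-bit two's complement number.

Binary: 0100111
Sign bit: 0 (non-negative)
Read directly as an unsigned value:
0100111 = 32 + 4 + 2 + 1 = 39
Value: 39



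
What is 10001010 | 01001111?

OR: 1 when either bit is 1
  10001010
| 01001111
----------
  11001111
Decimal: 138 | 79 = 207



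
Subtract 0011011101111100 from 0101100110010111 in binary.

Method 1 - Direct subtraction (column by column from the right: bit − bit − borrow-in; if negative, add 2 and borrow 1 from the next column):
borrow: 0100110011110000
        0101100110010111
-       0011011101111100
------------------------
        0010001000011011

Method 2 - Add two's complement:
Two's complement of 0011011101111100: invert → 1100100010000011, add 1 → 1100100010000100
  0101100110010111
+ 1100100010000100
------------------
 10010001000011011  (end carry out of the top bit = 1)
Discarding the end carry: 0010001000011011
Decimal check:
  0101100110010111 = 16384 + 4096 + 2048 + 256 + 128 + 16 + 4 + 2 + 1 = 22935
  0011011101111100 = 8192 + 4096 + 1024 + 512 + 256 + 64 + 32 + 16 + 8 + 4 = 14204
  22935 - 14204 = 8731, and 0010001000011011 = 8192 + 512 + 16 + 8 + 2 + 1 = 8731 ✓



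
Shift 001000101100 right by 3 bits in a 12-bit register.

Original: 001000101100 (decimal 556)
Shift right by 3 positions
Drop the 3 low bits; fill with zeros on the left
Result: 000001000101 (decimal 69)
Equivalent: 556 >> 3 = 556 ÷ 2^3 = 69



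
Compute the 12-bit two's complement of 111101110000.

Original (sign bit 1, negative): 111101110000
Step 1 - Invert all bits: 000010001111
Step 2 - Add 1: 000010010000
Verification: 111101110000 + 000010010000 = 1000000000000; discarding the end carry (carry out of the top bit) leaves the 12-bit value 000000000000, as required for x + (-x)



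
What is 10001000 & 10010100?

AND: 1 only when both bits are 1
  10001000
& 10010100
----------
  10000000
Decimal: 136 & 148 = 128



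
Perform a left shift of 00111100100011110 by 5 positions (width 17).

Original: 00111100100011110 (decimal 31006)
Shift left by 5 positions
Append 5 zeros on the right and drop the 5 high bits that overflow the 17-bit width
Result: 10010001111000000 (decimal 74688)
Equivalent: 31006 << 5 = 31006 × 2^5 = 992192, truncated to 17 bits = 74688



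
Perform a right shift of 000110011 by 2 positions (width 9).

Original: 000110011 (decimal 51)
Shift right by 2 positions
Drop the 2 low bits; fill with zeros on the left
Result: 000001100 (decimal 12)
Equivalent: 51 >> 2 = 51 ÷ 2^2 = 12



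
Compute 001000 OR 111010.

OR: 1 when either bit is 1
  001000
| 111010
--------
  111010
Decimal: 8 | 58 = 58



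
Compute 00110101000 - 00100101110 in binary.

Method 1 - Direct subtraction (column by column from the right: bit − bit − borrow-in; if negative, add 2 and borrow 1 from the next column):
borrow: 00011111100
        00110101000
-       00100101110
-------------------
        00001111010

Method 2 - Add two's complement:
Two's complement of 00100101110: invert → 11011010001, add 1 → 11011010010
  00110101000
+ 11011010010
-------------
 100001111010  (end carry out of the top bit = 1)
Discarding the end carry: 00001111010
Decimal check:
  00110101000 = 256 + 128 + 32 + 8 = 424
  00100101110 = 256 + 32 + 8 + 4 + 2 = 302
  424 - 302 = 122, and 00001111010 = 64 + 32 + 16 + 8 + 2 = 122 ✓



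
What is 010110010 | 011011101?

OR: 1 when either bit is 1
  010110010
| 011011101
-----------
  011111111
Decimal: 178 | 221 = 255



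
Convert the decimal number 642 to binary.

Using repeated division by 2:
642 ÷ 2 = 321 remainder 0
321 ÷ 2 = 160 remainder 1
160 ÷ 2 = 80 remainder 0
80 ÷ 2 = 40 remainder 0
40 ÷ 2 = 20 remainder 0
20 ÷ 2 = 10 remainder 0
10 ÷ 2 = 5 remainder 0
5 ÷ 2 = 2 remainder 1
2 ÷ 2 = 1 remainder 0
1 ÷ 2 = 0 remainder 1
Reading remainders bottom to top: 1010000010



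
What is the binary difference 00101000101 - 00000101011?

Method 1 - Direct subtraction (column by column from the right: bit − bit − borrow-in; if negative, add 2 and borrow 1 from the next column):
borrow: 00001110100
        00101000101
-       00000101011
-------------------
        00100011010

Method 2 - Add two's complement:
Two's complement of 00000101011: invert → 11111010100, add 1 → 11111010101
  00101000101
+ 11111010101
-------------
 100100011010  (end carry out of the top bit = 1)
Discarding the end carry: 00100011010
Decimal check:
  00101000101 = 256 + 64 + 4 + 1 = 325
  00000101011 = 32 + 8 + 2 + 1 = 43
  325 - 43 = 282, and 00100011010 = 256 + 16 + 8 + 2 = 282 ✓



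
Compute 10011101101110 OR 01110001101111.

OR: 1 when either bit is 1
  10011101101110
| 01110001101111
----------------
  11111101101111
Decimal: 10094 | 7279 = 16239



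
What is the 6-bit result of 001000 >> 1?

Original: 001000 (decimal 8)
Shift right by 1 position
Drop the 1 low bit; fill with zero on the left
Result: 000100 (decimal 4)
Equivalent: 8 >> 1 = 8 ÷ 2^1 = 4



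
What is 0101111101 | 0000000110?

OR: 1 when either bit is 1
  0101111101
| 0000000110
------------
  0101111111
Decimal: 381 | 6 = 383



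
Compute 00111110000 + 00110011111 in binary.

Add column by column from the right: bit + bit + carry-in; write the sum mod 2, carry 1 when the sum is 2 or 3.
carry:  01111100000
        00111110000
+       00110011111
-------------------
       001110001111
(the carry out of the leftmost column, 0, becomes the leading bit)
Decimal check:
  00111110000 = 256 + 128 + 64 + 32 + 16 = 496
  00110011111 = 256 + 128 + 16 + 8 + 4 + 2 + 1 = 415
  496 + 415 = 911, and 001110001111 = 512 + 256 + 128 + 8 + 4 + 2 + 1 = 911 ✓



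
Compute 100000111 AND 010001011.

AND: 1 only when both bits are 1
  100000111
& 010001011
-----------
  000000011
Decimal: 263 & 139 = 3



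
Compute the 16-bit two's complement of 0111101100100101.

Original: 0111101100100101
Step 1 - Invert all bits: 1000010011011010
Step 2 - Add 1: 1000010011011011
Verification: 0111101100100101 + 1000010011011011 = 10000000000000000; discarding the end carry (carry out of the top bit) leaves the 16-bit value 0000000000000000, as required for x + (-x)



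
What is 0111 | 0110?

OR: 1 when either bit is 1
  0111
| 0110
------
  0111
Decimal: 7 | 6 = 7



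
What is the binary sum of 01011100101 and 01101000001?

Add column by column from the right: bit + bit + carry-in; write the sum mod 2, carry 1 when the sum is 2 or 3.
carry:  11110000010
        01011100101
+       01101000001
-------------------
       011000100110
(the carry out of the leftmost column, 0, becomes the leading bit)
Decimal check:
  01011100101 = 512 + 128 + 64 + 32 + 4 + 1 = 741
  01101000001 = 512 + 256 + 64 + 1 = 833
  741 + 833 = 1574, and 011000100110 = 1024 + 512 + 32 + 4 + 2 = 1574 ✓



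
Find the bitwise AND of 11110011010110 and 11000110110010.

AND: 1 only when both bits are 1
  11110011010110
& 11000110110010
----------------
  11000010010010
Decimal: 15574 & 12722 = 12434



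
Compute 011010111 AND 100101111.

AND: 1 only when both bits are 1
  011010111
& 100101111
-----------
  000000111
Decimal: 215 & 303 = 7



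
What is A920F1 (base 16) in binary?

Convert each hex digit to 4 bits:
  A = 1010
  9 = 1001
  2 = 0010
  0 = 0000
  F = 1111
  1 = 0001
Concatenate: 101010010010000011110001



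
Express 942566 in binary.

Using repeated division by 2:
942566 ÷ 2 = 471283 remainder 0
471283 ÷ 2 = 235641 remainder 1
235641 ÷ 2 = 117820 remainder 1
117820 ÷ 2 = 58910 remainder 0
58910 ÷ 2 = 29455 remainder 0
29455 ÷ 2 = 14727 remainder 1
14727 ÷ 2 = 7363 remainder 1
7363 ÷ 2 = 3681 remainder 1
3681 ÷ 2 = 1840 remainder 1
1840 ÷ 2 = 920 remainder 0
920 ÷ 2 = 460 remainder 0
460 ÷ 2 = 230 remainder 0
230 ÷ 2 = 115 remainder 0
115 ÷ 2 = 57 remainder 1
57 ÷ 2 = 28 remainder 1
28 ÷ 2 = 14 remainder 0
14 ÷ 2 = 7 remainder 0
7 ÷ 2 = 3 remainder 1
3 ÷ 2 = 1 remainder 1
1 ÷ 2 = 0 remainder 1
Reading remainders bottom to top: 11100110000111100110



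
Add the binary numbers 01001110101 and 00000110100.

Add column by column from the right: bit + bit + carry-in; write the sum mod 2, carry 1 when the sum is 2 or 3.
carry:  00011101000
        01001110101
+       00000110100
-------------------
       001010101001
(the carry out of the leftmost column, 0, becomes the leading bit)
Decimal check:
  01001110101 = 512 + 64 + 32 + 16 + 4 + 1 = 629
  00000110100 = 32 + 16 + 4 = 52
  629 + 52 = 681, and 001010101001 = 512 + 128 + 32 + 8 + 1 = 681 ✓



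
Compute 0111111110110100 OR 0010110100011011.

OR: 1 when either bit is 1
  0111111110110100
| 0010110100011011
------------------
  0111111110111111
Decimal: 32692 | 11547 = 32703



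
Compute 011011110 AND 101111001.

AND: 1 only when both bits are 1
  011011110
& 101111001
-----------
  001011000
Decimal: 222 & 377 = 88



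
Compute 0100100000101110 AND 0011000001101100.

AND: 1 only when both bits are 1
  0100100000101110
& 0011000001101100
------------------
  0000000000101100
Decimal: 18478 & 12396 = 44



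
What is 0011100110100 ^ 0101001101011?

XOR: 1 when bits differ
  0011100110100
^ 0101001101011
---------------
  0110101011111
Decimal: 1844 ^ 2667 = 3423



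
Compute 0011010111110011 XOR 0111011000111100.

XOR: 1 when bits differ
  0011010111110011
^ 0111011000111100
------------------
  0100001111001111
Decimal: 13811 ^ 30268 = 17359



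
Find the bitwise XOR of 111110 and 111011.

XOR: 1 when bits differ
  111110
^ 111011
--------
  000101
Decimal: 62 ^ 59 = 5



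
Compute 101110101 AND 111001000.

AND: 1 only when both bits are 1
  101110101
& 111001000
-----------
  101000000
Decimal: 373 & 456 = 320



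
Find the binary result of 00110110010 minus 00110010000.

Method 1 - Direct subtraction (column by column from the right: bit − bit − borrow-in; if negative, add 2 and borrow 1 from the next column):
borrow: 00000000000
        00110110010
-       00110010000
-------------------
        00000100010

Method 2 - Add two's complement:
Two's complement of 00110010000: invert → 11001101111, add 1 → 11001110000
  00110110010
+ 11001110000
-------------
 100000100010  (end carry out of the top bit = 1)
Discarding the end carry: 00000100010
Decimal check:
  00110110010 = 256 + 128 + 32 + 16 + 2 = 434
  00110010000 = 256 + 128 + 16 = 400
  434 - 400 = 34, and 00000100010 = 32 + 2 = 34 ✓



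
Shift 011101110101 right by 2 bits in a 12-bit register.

Original: 011101110101 (decimal 1909)
Shift right by 2 positions
Drop the 2 low bits; fill with zeros on the left
Result: 000111011101 (decimal 477)
Equivalent: 1909 >> 2 = 1909 ÷ 2^2 = 477



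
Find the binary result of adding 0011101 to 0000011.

Add column by column from the right: bit + bit + carry-in; write the sum mod 2, carry 1 when the sum is 2 or 3.
carry:  0111110
        0011101
+       0000011
---------------
       00100000
(the carry out of the leftmost column, 0, becomes the leading bit)
Decimal check:
  0011101 = 16 + 8 + 4 + 1 = 29
  0000011 = 2 + 1 = 3
  29 + 3 = 32, and 00100000 = 32 ✓



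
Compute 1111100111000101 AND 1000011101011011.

AND: 1 only when both bits are 1
  1111100111000101
& 1000011101011011
------------------
  1000000101000001
Decimal: 63941 & 34651 = 33089



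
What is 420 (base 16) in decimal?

Expand by place value (powers of 16):
420 = 4 × 16^2 + 2 × 16^1 + 0 × 16^0
= 4 × 256 + 2 × 16 + 0 × 1
= 1024 + 32 + 0
= 1056



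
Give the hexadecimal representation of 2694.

Using repeated division by 16 (digits 10–15 are A–F):
2694 ÷ 16 = 168 remainder 6
168 ÷ 16 = 10 remainder 8
10 ÷ 16 = 0 remainder 10 (A)
Reading remainders bottom to top: A86



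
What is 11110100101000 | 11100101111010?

OR: 1 when either bit is 1
  11110100101000
| 11100101111010
----------------
  11110101111010
Decimal: 15656 | 14714 = 15738



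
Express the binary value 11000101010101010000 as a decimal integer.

Sum of powers of 2 for each 1-bit:
2^4 + 2^6 + 2^8 + 2^10 + 2^12 + 2^14 + 2^18 + 2^19
= 16 + 64 + 256 + 1024 + 4096 + 16384 + 262144 + 524288
= 808272



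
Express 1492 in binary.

Using repeated division by 2:
1492 ÷ 2 = 746 remainder 0
746 ÷ 2 = 373 remainder 0
373 ÷ 2 = 186 remainder 1
186 ÷ 2 = 93 remainder 0
93 ÷ 2 = 46 remainder 1
46 ÷ 2 = 23 remainder 0
23 ÷ 2 = 11 remainder 1
11 ÷ 2 = 5 remainder 1
5 ÷ 2 = 2 remainder 1
2 ÷ 2 = 1 remainder 0
1 ÷ 2 = 0 remainder 1
Reading remainders bottom to top: 10111010100



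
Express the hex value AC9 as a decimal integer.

Expand by place value (powers of 16):
Digit values: A = 10, C = 12
AC9 = 10 × 16^2 + 12 × 16^1 + 9 × 16^0
= 10 × 256 + 12 × 16 + 9 × 1
= 2560 + 192 + 9
= 2761



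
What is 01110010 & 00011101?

AND: 1 only when both bits are 1
  01110010
& 00011101
----------
  00010000
Decimal: 114 & 29 = 16



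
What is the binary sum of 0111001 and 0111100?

Add column by column from the right: bit + bit + carry-in; write the sum mod 2, carry 1 when the sum is 2 or 3.
carry:  1110000
        0111001
+       0111100
---------------
       01110101
(the carry out of the leftmost column, 0, becomes the leading bit)
Decimal check:
  0111001 = 32 + 16 + 8 + 1 = 57
  0111100 = 32 + 16 + 8 + 4 = 60
  57 + 60 = 117, and 01110101 = 64 + 32 + 16 + 4 + 1 = 117 ✓



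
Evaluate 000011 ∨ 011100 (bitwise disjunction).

OR: 1 when either bit is 1
  000011
| 011100
--------
  011111
Decimal: 3 | 28 = 31



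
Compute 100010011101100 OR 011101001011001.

OR: 1 when either bit is 1
  100010011101100
| 011101001011001
-----------------
  111111011111101
Decimal: 17644 | 14937 = 32509



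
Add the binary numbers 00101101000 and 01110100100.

Add column by column from the right: bit + bit + carry-in; write the sum mod 2, carry 1 when the sum is 2 or 3.
carry:  11111000000
        00101101000
+       01110100100
-------------------
       010100001100
(the carry out of the leftmost column, 0, becomes the leading bit)
Decimal check:
  00101101000 = 256 + 64 + 32 + 8 = 360
  01110100100 = 512 + 256 + 128 + 32 + 4 = 932
  360 + 932 = 1292, and 010100001100 = 1024 + 256 + 8 + 4 = 1292 ✓



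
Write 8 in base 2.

Using repeated division by 2:
8 ÷ 2 = 4 remainder 0
4 ÷ 2 = 2 remainder 0
2 ÷ 2 = 1 remainder 0
1 ÷ 2 = 0 remainder 1
Reading remainders bottom to top: 1000



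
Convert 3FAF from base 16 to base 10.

Expand by place value (powers of 16):
Digit values: F = 15, A = 10
3FAF = 3 × 16^3 + 15 × 16^2 + 10 × 16^1 + 15 × 16^0
= 3 × 4096 + 15 × 256 + 10 × 16 + 15 × 1
= 12288 + 3840 + 160 + 15
= 16303



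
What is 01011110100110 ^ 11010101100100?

XOR: 1 when bits differ
  01011110100110
^ 11010101100100
----------------
  10001011000010
Decimal: 6054 ^ 13668 = 8898



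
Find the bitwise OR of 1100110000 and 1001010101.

OR: 1 when either bit is 1
  1100110000
| 1001010101
------------
  1101110101
Decimal: 816 | 597 = 885



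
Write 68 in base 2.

Using repeated division by 2:
68 ÷ 2 = 34 remainder 0
34 ÷ 2 = 17 remainder 0
17 ÷ 2 = 8 remainder 1
8 ÷ 2 = 4 remainder 0
4 ÷ 2 = 2 remainder 0
2 ÷ 2 = 1 remainder 0
1 ÷ 2 = 0 remainder 1
Reading remainders bottom to top: 1000100



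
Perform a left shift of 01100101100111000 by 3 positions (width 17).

Original: 01100101100111000 (decimal 52024)
Shift left by 3 positions
Append 3 zeros on the right and drop the 3 high bits that overflow the 17-bit width
Result: 00101100111000000 (decimal 22976)
Equivalent: 52024 << 3 = 52024 × 2^3 = 416192, truncated to 17 bits = 22976

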